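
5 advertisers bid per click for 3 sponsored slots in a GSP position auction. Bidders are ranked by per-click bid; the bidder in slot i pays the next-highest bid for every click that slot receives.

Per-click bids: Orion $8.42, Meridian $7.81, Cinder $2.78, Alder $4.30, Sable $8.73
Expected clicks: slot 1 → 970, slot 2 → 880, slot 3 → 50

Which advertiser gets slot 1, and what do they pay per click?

Sable; $8.42 per click

Ranked by bid: $8.73 (Sable) > $8.42 (Orion) > $7.81 (Meridian) > $4.30 (Alder) > …
Slot 1 goes to the first-ranked bidder, Sable, who pays the next bid down: $8.42/click.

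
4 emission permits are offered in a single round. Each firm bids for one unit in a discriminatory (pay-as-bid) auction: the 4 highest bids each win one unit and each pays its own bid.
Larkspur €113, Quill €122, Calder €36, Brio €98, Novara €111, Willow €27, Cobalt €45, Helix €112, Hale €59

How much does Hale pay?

Ordering the bids: 122 (Quill), 113 (Larkspur), 112 (Helix), 111 (Novara), 98 (Brio), 59 (Hale), …
Top 4: Quill, Larkspur, Helix, Novara.
Hale does not win → €0.

Hale pays €0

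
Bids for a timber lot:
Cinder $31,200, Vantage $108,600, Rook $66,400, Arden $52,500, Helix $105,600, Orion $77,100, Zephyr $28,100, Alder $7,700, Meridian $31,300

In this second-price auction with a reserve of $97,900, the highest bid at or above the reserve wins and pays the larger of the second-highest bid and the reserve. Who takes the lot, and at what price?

Vantage pays $105,600

Bids in order: 108,600 (Vantage) > 105,600 (Helix) > 77,100 (Orion) > 66,400 (Rook) > 52,500 (Arden) > 31,300 (Meridian) > …
Vantage has the top bid at or above the reserve ($108,600).
max(second-highest $105,600, reserve $97,900) = $105,600; the reserve does not bind.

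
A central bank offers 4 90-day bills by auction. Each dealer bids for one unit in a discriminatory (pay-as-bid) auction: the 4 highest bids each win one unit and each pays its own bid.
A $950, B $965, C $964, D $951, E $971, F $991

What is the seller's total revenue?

Total revenue: $3,891

Sorting: 991 (F), 971 (E), 965 (B), 964 (C), 951 (D), 950 (A)
Winners (4 units): F, E, B, C.
Total revenue = 991 + 971 + 965 + 964 = $3,891.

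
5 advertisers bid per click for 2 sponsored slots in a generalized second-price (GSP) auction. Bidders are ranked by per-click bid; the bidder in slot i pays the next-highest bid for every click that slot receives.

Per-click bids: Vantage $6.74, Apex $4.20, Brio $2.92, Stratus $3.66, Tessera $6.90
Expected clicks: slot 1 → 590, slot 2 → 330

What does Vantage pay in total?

Ranked by bid: $6.90 (Tessera) > $6.74 (Vantage) > $4.20 (Apex) > …
Vantage holds slot 2 → pays next bid $4.20 × 330 clicks = $1386.00.

Vantage pays $1386.00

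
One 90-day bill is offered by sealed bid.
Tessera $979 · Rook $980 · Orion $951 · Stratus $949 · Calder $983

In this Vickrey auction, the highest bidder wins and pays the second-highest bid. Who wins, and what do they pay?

Calder pays $980

Vickrey auction: the highest bidder wins and pays the second-highest bid.
Bids in order: 983 (Calder) > 980 (Rook) > 979 (Tessera) > 951 (Orion) > 949 (Stratus)
Calder wins with the highest bid; price is set by the runner-up at $980.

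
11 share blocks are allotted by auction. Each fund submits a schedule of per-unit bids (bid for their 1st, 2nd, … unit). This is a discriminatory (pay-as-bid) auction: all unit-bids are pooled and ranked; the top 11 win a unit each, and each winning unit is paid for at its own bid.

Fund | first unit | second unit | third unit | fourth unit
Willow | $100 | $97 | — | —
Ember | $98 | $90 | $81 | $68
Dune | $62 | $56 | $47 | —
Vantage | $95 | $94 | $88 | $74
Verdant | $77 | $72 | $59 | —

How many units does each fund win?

Pooled unit-bids ranked (top 11): 100 (Willow-1), 98 (Ember-1), 97 (Willow-2), 95 (Vantage-1), 94 (Vantage-2), 90 (Ember-2), 88 (Vantage-3), 81 (Ember-3), 77 (Verdant-1), 74 (Vantage-4), 72 (Verdant-2)
Next rejected bid: $68 (not a price — pay-as-bid).
Allocation: Ember 3, Vantage 4, Verdant 2, Willow 2.

Ember 3, Vantage 4, Verdant 2, Willow 2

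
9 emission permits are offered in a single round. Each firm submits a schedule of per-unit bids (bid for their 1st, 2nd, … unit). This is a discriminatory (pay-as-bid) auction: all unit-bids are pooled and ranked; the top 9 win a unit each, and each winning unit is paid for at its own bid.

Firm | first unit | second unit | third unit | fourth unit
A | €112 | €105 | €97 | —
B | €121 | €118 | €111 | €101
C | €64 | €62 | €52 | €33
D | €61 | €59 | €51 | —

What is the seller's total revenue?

Pooled unit-bids ranked (top 9): 121 (B-1), 118 (B-2), 112 (A-1), 111 (B-3), 105 (A-2), 101 (B-4), 97 (A-3), 64 (C-1), 62 (C-2)
Next rejected bid: €61 (not a price — pay-as-bid).
Each winning unit pays its own bid.
Revenue = 121 + 118 + 112 + 111 + 105 + 101 + 97 + 64 + 62 = €891.

Total revenue: €891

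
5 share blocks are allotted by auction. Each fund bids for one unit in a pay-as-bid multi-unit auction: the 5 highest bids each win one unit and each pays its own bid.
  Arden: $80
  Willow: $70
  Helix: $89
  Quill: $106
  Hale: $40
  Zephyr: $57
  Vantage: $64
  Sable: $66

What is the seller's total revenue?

Bids ranked high→low: 106 (Quill), 89 (Helix), 80 (Arden), 70 (Willow), 66 (Sable), 64 (Vantage), 57 (Zephyr), …
Top 5: Quill, Helix, Arden, Willow, Sable.
Total revenue = 106 + 89 + 80 + 70 + 66 = $411.

Total revenue: $411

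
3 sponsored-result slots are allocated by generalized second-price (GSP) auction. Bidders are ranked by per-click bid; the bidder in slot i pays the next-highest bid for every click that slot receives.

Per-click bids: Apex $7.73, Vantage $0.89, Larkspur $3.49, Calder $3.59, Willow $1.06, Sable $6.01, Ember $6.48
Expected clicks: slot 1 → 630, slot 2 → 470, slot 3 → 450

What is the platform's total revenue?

Per-click bids in order: $7.73 (Apex) > $6.48 (Ember) > $6.01 (Sable) > $3.59 (Calder) > …
Slot 1: Apex pays $6.48 × 630 = $4082.40
Slot 2: Ember pays $6.01 × 470 = $2824.70
Slot 3: Sable pays $3.59 × 450 = $1615.50
Total = $8522.60

Total revenue: $8522.60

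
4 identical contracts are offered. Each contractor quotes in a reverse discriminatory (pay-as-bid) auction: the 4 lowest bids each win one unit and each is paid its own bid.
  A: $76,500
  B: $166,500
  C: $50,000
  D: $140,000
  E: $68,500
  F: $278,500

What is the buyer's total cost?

Sorting: 50,000 (C), 68,500 (E), 76,500 (A), 140,000 (D), 166,500 (B), 278,500 (F)
Lowest 4: C, E, A, D.
Total cost = 50,000 + 68,500 + 76,500 + 140,000 = $335,000.

Total cost: $335,000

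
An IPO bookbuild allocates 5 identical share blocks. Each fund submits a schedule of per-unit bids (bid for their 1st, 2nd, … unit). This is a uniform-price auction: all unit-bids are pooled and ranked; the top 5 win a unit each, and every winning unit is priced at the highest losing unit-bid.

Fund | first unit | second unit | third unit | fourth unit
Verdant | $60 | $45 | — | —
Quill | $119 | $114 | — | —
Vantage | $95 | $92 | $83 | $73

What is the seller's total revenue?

Total revenue: $365

Merging the schedules and taking the best 5: 119 (Quill-1), 114 (Quill-2), 95 (Vantage-1), 92 (Vantage-2), 83 (Vantage-3)
First bid not allocated: $73.
Allocation: Quill 2, Vantage 3. Every unit priced at $73.
Revenue = 5 × 73 = $365.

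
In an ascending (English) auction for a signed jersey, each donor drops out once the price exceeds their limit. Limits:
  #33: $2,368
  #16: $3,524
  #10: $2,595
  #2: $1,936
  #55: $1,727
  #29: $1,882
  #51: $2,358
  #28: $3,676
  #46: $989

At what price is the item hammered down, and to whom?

Rule: the price rises until one bidder remains; the winner pays the price at which the last rival dropped out.
Limits ranked: 3,676 (#28) > 3,524 (#16) > 2,595 (#10) > 2,368 (#33) > 2,358 (#51) > 1,936 (#2) > …
#16 is the last rival to drop out, at $3,524; #28 remains and wins at that price.

#28 wins at $3,524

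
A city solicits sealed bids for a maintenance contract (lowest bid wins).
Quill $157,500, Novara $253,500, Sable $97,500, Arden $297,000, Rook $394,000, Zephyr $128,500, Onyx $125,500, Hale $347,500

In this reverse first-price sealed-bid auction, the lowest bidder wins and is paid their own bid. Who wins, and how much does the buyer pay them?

Rule: the lowest bidder wins and is paid their own bid.
Bids in order: 97,500 (Sable) < 125,500 (Onyx) < 128,500 (Zephyr) < 157,500 (Quill) < 253,500 (Novara) < 297,000 (Arden) < …
Sable has the lowest bid and is paid exactly that: $97,500.

Sable is paid $97,500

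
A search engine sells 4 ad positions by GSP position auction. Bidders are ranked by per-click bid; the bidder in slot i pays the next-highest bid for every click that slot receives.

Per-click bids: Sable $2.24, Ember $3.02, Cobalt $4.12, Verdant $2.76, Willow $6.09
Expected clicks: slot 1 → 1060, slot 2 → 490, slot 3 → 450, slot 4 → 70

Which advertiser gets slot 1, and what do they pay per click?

Sorting advertisers: $6.09 (Willow) > $4.12 (Cobalt) > $3.02 (Ember) > $2.76 (Verdant) > $2.24 (Sable)
Slot 1 goes to the first-ranked bidder, Willow, who pays the next bid down: $4.12/click.

Willow; $4.12 per click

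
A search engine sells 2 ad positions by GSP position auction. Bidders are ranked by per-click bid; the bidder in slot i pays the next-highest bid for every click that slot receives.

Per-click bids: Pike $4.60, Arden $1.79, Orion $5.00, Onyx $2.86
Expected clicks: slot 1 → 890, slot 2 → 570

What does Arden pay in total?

Per-click bids in order: $5.00 (Orion) > $4.60 (Pike) > $2.86 (Onyx) > …
Arden ranks below slot 2 → no slot, pays nothing.

Arden pays $0.00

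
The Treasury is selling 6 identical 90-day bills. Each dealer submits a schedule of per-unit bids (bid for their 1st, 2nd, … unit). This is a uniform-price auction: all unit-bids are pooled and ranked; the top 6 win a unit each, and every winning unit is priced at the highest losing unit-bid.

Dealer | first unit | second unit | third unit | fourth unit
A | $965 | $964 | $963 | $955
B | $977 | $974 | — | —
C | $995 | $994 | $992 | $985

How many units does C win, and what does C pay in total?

C: 4 units, pays $3,860

Merging the schedules and taking the best 6: 995 (C-1), 994 (C-2), 992 (C-3), 985 (C-4), 977 (B-1), 974 (B-2)
The (k+1)-th unit-bid is $965.
C wins 4 unit(s) at $965 each.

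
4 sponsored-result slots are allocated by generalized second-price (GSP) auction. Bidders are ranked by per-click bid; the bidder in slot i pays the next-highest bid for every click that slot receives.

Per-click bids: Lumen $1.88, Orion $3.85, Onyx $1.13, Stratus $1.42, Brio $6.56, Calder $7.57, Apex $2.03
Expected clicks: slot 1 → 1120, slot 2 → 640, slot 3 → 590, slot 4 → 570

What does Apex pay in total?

Sorting advertisers: $7.57 (Calder) > $6.56 (Brio) > $3.85 (Orion) > $2.03 (Apex) > $1.88 (Lumen) > …
Apex holds slot 4 → pays next bid $1.88 × 570 clicks = $1071.60.

Apex pays $1071.60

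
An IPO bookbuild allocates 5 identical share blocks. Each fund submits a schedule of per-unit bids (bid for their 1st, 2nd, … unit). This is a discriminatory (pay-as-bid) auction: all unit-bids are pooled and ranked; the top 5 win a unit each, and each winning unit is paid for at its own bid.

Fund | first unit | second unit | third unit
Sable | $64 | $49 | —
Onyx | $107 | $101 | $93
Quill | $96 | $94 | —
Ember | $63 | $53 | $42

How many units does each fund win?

Onyx 3, Quill 2

All unit-bids, highest first — top 5: 107 (Onyx-1), 101 (Onyx-2), 96 (Quill-1), 94 (Quill-2), 93 (Onyx-3)
Next rejected bid: $64 (not a price — pay-as-bid).
Allocation: Onyx 3, Quill 2.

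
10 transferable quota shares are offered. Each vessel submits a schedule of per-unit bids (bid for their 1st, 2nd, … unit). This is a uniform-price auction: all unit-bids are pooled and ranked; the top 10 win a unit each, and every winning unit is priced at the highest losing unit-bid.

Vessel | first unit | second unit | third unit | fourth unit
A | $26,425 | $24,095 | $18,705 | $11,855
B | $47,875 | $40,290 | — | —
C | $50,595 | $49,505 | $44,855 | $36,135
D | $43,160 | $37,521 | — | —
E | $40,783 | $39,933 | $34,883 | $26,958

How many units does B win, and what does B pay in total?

B: 2 units, pays $69,766

All unit-bids, highest first — top 10: 50,595 (C-1), 49,505 (C-2), 47,875 (B-1), 44,855 (C-3), 43,160 (D-1), 40,783 (E-1), 40,290 (B-2), 39,933 (E-2), 37,521 (D-2), 36,135 (C-4)
The (k+1)-th unit-bid is $34,883.
B wins 2 unit(s) at $34,883 each.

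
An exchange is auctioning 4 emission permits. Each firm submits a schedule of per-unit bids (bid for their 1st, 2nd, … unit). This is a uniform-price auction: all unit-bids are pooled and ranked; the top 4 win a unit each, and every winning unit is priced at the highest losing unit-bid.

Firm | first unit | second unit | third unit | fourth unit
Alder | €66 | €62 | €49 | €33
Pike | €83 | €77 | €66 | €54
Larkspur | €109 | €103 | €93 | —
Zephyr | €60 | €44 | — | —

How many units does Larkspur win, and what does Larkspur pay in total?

Larkspur: 3 units, pays €231

Pooled unit-bids ranked (top 4): 109 (Larkspur-1), 103 (Larkspur-2), 93 (Larkspur-3), 83 (Pike-1)
Highest rejected unit-bid = €77.
Larkspur wins 3 unit(s) at €77 each.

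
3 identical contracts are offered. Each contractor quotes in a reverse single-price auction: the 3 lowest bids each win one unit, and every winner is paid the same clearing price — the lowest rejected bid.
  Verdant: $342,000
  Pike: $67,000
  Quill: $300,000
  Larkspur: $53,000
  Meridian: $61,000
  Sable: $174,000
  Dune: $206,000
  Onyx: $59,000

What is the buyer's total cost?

Total cost: $201,000

Bids ranked low→high: 53,000 (Larkspur), 59,000 (Onyx), 61,000 (Meridian), 67,000 (Pike), 174,000 (Sable), …
The 3 lowest are Larkspur, Onyx, Meridian.
Clearing price = lowest rejected bid = $67,000.
Total cost = 3 × $67,000 = $201,000.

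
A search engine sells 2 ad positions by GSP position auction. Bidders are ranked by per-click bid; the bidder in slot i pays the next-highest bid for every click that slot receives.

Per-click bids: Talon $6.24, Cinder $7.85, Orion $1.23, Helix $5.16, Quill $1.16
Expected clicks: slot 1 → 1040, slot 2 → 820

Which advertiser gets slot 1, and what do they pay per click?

Cinder; $6.24 per click

Per-click bids in order: $7.85 (Cinder) > $6.24 (Talon) > $5.16 (Helix) > …
Slot 1 goes to the first-ranked bidder, Cinder, who pays the next bid down: $6.24/click.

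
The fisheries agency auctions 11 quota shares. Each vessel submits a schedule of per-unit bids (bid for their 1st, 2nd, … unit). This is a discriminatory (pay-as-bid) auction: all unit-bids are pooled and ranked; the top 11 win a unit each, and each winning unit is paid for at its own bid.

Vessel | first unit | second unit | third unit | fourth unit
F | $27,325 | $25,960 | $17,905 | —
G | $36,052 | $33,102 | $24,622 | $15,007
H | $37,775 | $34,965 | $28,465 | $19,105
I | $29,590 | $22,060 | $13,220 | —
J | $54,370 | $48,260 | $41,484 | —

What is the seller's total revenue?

All unit-bids, highest first — top 11: 54,370 (J-1), 48,260 (J-2), 41,484 (J-3), 37,775 (H-1), 36,052 (G-1), 34,965 (H-2), 33,102 (G-2), 29,590 (I-1), 28,465 (H-3), 27,325 (F-1), 25,960 (F-2)
Next rejected bid: $24,622 (not a price — pay-as-bid).
Each winning unit pays its own bid.
Revenue = 54,370 + 48,260 + 41,484 + 37,775 + 36,052 + 34,965 + 33,102 + 29,590 + 28,465 + 27,325 + 25,960 = $397,348.

Total revenue: $397,348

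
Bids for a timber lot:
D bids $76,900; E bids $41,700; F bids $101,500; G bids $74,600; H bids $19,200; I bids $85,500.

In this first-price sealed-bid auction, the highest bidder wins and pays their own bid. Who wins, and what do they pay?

Rule: the highest bidder wins and pays their own bid.
Bids in order: 101,500 (F) > 85,500 (I) > 76,900 (D) > 74,600 (G) > 41,700 (E) > 19,200 (H)
First-price: F pays what they bid, $101,500.

F pays $101,500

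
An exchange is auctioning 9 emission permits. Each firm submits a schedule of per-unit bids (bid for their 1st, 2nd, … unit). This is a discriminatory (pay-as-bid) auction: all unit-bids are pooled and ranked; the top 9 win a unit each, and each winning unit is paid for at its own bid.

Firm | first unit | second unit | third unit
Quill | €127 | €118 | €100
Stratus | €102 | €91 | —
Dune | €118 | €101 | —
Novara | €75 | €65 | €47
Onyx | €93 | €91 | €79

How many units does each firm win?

Dune 2, Onyx 2, Quill 3, Stratus 2

Pooled unit-bids ranked (top 9): 127 (Quill-1), 118 (Quill-2), 118 (Dune-1), 102 (Stratus-1), 101 (Dune-2), 100 (Quill-3), 93 (Onyx-1), 91 (Stratus-2), 91 (Onyx-2)
Next rejected bid: €79 (not a price — pay-as-bid).
Allocation: Dune 2, Onyx 2, Quill 3, Stratus 2.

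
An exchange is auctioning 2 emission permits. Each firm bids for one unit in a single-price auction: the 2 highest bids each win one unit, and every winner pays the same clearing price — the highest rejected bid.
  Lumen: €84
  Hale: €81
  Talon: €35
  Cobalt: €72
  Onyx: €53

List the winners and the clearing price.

Bids ranked high→low: 84 (Lumen), 81 (Hale), 72 (Cobalt), 53 (Onyx), …
The 2 highest are Lumen, Hale.
First losing bid is Cobalt's €72, which sets the uniform price.

Lumen, Hale; each pays €72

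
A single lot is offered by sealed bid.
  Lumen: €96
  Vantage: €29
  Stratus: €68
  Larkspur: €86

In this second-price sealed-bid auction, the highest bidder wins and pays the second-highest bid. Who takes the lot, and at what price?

Lumen pays €86

Second-price sealed-bid auction: the highest bidder wins and pays the second-highest bid.
Sorting bids: 96 (Lumen) > 86 (Larkspur) > 68 (Stratus) > 29 (Vantage)
Lumen is highest; pays the second-highest bid, €86.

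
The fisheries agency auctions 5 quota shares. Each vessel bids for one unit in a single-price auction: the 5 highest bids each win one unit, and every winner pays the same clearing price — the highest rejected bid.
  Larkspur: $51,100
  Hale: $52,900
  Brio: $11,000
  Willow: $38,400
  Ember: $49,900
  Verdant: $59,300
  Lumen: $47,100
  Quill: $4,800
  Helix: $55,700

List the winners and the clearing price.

Sorting: 59,300 (Verdant), 55,700 (Helix), 52,900 (Hale), 51,100 (Larkspur), 49,900 (Ember), 47,100 (Lumen), 38,400 (Willow), …
Top 5: Verdant, Helix, Hale, Larkspur, Ember.
First losing bid is Lumen's $47,100, which sets the uniform price.

Verdant, Helix, Hale, Larkspur, Ember; each pays $47,100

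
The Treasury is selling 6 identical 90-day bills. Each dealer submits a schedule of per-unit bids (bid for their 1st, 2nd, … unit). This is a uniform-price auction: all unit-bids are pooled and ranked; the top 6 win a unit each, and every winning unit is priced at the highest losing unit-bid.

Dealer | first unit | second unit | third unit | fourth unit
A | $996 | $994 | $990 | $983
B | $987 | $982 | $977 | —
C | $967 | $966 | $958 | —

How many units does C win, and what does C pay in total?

C: 0 units, pays $0

Merging the schedules and taking the best 6: 996 (A-1), 994 (A-2), 990 (A-3), 987 (B-1), 983 (A-4), 982 (B-2)
Highest rejected unit-bid = $977.
C wins 0 unit(s) at $977 each.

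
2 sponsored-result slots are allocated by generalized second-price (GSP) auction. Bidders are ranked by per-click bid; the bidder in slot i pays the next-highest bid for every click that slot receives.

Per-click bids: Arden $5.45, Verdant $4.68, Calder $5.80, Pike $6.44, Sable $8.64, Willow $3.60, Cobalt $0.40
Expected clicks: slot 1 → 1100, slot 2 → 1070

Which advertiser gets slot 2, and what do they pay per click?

Ranked by bid: $8.64 (Sable) > $6.44 (Pike) > $5.80 (Calder) > …
Slot 2 goes to the second-ranked bidder, Pike, who pays the next bid down: $5.80/click.

Pike; $5.80 per click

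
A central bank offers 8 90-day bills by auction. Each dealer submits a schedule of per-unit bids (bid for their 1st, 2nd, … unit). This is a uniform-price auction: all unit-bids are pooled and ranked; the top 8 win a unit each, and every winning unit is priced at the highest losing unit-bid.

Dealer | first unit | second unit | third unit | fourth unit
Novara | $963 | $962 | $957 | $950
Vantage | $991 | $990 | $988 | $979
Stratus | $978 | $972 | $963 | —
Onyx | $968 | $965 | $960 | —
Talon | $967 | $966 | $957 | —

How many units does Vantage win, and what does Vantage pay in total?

Pooled unit-bids ranked (top 8): 991 (Vantage-1), 990 (Vantage-2), 988 (Vantage-3), 979 (Vantage-4), 978 (Stratus-1), 972 (Stratus-2), 968 (Onyx-1), 967 (Talon-1)
Highest rejected unit-bid = $966.
Vantage wins 4 unit(s) at $966 each.

Vantage: 4 units, pays $3,864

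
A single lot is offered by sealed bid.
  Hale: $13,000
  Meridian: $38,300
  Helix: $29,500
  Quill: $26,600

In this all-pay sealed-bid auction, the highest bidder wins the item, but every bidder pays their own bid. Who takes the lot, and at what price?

All-pay sealed-bid auction: the highest bidder wins the item, but every bidder pays their own bid.
Sorting bids: 38,300 (Meridian) > 29,500 (Helix) > 26,600 (Quill) > 13,000 (Hale)
Meridian is highest and takes the item; every bidder forfeits their bid.

Meridian pays $38,300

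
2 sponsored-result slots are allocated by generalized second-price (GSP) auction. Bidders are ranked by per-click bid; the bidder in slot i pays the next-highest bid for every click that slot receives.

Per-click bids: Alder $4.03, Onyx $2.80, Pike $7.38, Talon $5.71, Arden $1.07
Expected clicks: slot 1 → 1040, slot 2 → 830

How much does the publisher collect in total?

Total revenue: $9283.30

Per-click bids in order: $7.38 (Pike) > $5.71 (Talon) > $4.03 (Alder) > …
Slot 1: Pike pays $5.71 × 1040 = $5938.40
Slot 2: Talon pays $4.03 × 830 = $3344.90
Total = $9283.30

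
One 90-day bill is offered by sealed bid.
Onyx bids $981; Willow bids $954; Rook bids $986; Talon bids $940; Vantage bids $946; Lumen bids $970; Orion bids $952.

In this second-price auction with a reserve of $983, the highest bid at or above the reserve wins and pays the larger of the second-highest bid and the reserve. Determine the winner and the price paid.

Rook pays $983

Bids ranked: 986 (Rook) > 981 (Onyx) > 970 (Lumen) > 954 (Willow) > 952 (Orion) > 946 (Vantage) > …
Highest eligible bid: Rook at $986.
max(second-highest $981, reserve $983) = $983.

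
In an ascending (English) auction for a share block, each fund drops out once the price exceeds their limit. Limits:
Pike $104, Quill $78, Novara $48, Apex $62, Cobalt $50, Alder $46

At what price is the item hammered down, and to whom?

Pike wins at $78

Limits ranked: 104 (Pike) > 78 (Quill) > 62 (Apex) > 50 (Cobalt) > 48 (Novara) > 46 (Alder)
Quill is the last rival to drop out, at $78; Pike remains and wins at that price.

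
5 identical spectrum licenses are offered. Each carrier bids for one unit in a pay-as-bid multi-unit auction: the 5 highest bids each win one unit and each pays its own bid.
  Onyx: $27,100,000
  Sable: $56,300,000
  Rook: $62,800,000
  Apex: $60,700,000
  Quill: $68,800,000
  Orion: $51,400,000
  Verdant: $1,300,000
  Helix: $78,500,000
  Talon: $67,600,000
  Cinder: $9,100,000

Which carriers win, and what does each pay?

Helix $78,500,000, Quill $68,800,000, Talon $67,600,000, Rook $62,800,000, Apex $60,700,000

Bids ranked high→low: 78,500,000 (Helix), 68,800,000 (Quill), 67,600,000 (Talon), 62,800,000 (Rook), 60,700,000 (Apex), 56,300,000 (Sable), 51,400,000 (Orion), …
The 5 highest are Helix, Quill, Talon, Rook, Apex.
Each winner pays its own bid: Helix $78,500,000, Quill $68,800,000, Talon $67,600,000, Rook $62,800,000, Apex $60,700,000.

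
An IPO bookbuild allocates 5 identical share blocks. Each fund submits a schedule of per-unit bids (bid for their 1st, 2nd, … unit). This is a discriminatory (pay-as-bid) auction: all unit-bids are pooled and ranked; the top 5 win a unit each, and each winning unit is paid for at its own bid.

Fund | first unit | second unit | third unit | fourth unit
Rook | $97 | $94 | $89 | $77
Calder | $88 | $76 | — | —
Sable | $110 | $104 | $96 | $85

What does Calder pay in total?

Calder pays $0

Merging the schedules and taking the best 5: 110 (Sable-1), 104 (Sable-2), 97 (Rook-1), 96 (Sable-3), 94 (Rook-2)
Next rejected bid: $89 (not a price — pay-as-bid).
Calder wins no units.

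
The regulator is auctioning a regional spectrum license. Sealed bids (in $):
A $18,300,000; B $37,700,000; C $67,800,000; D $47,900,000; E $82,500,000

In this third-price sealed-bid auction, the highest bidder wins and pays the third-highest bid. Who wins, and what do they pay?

E pays $47,900,000

Third-price sealed-bid auction: the highest bidder wins and pays the third-highest bid.
Bids ranked: 82,500,000 (E) > 67,800,000 (C) > 47,900,000 (D) > 37,700,000 (B) > 18,300,000 (A)
E is highest; pays the third-highest bid, $47,900,000.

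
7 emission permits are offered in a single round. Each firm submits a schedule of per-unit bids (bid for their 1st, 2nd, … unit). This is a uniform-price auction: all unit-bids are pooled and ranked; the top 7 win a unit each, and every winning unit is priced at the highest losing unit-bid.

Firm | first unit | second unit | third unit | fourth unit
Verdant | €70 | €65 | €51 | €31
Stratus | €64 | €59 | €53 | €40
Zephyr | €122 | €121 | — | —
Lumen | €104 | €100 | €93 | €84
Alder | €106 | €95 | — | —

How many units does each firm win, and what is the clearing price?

Alder 2, Lumen 3, Zephyr 2; clearing price €84

All unit-bids, highest first — top 7: 122 (Zephyr-1), 121 (Zephyr-2), 106 (Alder-1), 104 (Lumen-1), 100 (Lumen-2), 95 (Alder-2), 93 (Lumen-3)
First bid not allocated: €84.
Allocation: Alder 2, Lumen 3, Zephyr 2.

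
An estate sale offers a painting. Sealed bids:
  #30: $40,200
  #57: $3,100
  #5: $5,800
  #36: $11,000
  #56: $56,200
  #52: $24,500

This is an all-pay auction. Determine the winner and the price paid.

Sorting bids: 56,200 (#56) > 40,200 (#30) > 24,500 (#52) > 11,000 (#36) > 5,800 (#5) > 3,100 (#57)
#56 is highest and takes the item; every bidder forfeits their bid.

#56 pays $56,200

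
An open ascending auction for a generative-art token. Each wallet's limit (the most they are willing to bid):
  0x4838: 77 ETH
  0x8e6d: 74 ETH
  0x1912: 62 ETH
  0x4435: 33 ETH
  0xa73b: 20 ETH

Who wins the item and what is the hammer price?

Rule: the price rises until one bidder remains; the winner pays the price at which the last rival dropped out.
Limits in order: 77 (0x4838) > 74 (0x8e6d) > 62 (0x1912) > 33 (0x4435) > 20 (0xa73b)
Bidding ends when 0x8e6d exits at 74 ETH; 0x4838 takes it.

0x4838 wins at 74 ETH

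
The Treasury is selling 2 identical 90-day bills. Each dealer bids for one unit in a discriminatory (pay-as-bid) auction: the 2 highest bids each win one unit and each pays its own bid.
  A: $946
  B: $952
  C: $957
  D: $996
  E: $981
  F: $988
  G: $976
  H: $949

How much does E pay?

E pays $0

Sorting: 996 (D), 988 (F), 981 (E), 976 (G), …
Top 2: D, F.
E does not win → $0.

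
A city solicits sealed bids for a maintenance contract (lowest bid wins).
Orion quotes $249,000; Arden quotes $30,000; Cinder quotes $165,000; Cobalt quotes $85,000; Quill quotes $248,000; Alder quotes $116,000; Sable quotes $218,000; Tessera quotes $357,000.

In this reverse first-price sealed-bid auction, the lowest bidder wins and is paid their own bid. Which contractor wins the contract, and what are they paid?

Arden is paid $30,000

Rule: the lowest bidder wins and is paid their own bid.
Bids in order: 30,000 (Arden) < 85,000 (Cobalt) < 116,000 (Alder) < 165,000 (Cinder) < 218,000 (Sable) < 248,000 (Quill) < …
First-price: Arden is paid what they bid, $30,000.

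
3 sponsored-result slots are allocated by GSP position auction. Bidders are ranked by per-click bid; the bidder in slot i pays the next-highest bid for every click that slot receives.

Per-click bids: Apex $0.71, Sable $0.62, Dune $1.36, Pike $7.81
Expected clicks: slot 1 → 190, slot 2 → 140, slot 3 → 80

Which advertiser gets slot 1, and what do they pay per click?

Per-click bids in order: $7.81 (Pike) > $1.36 (Dune) > $0.71 (Apex) > $0.62 (Sable)
Slot 1 goes to the first-ranked bidder, Pike, who pays the next bid down: $1.36/click.

Pike; $1.36 per click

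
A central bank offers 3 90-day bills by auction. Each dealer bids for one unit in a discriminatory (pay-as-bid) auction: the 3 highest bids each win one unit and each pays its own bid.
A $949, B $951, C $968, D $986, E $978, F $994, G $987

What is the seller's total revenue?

Total revenue: $2,967

Ordering the bids: 994 (F), 987 (G), 986 (D), 978 (E), 968 (C), …
Top 3: F, G, D.
Total revenue = 994 + 987 + 986 = $2,967.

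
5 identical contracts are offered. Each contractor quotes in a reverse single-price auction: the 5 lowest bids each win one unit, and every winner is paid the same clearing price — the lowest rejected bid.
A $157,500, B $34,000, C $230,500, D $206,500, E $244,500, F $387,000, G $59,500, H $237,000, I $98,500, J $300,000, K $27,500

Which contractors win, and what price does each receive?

K, B, G, I, A; each is paid $206,500

Bids ranked low→high: 27,500 (K), 34,000 (B), 59,500 (G), 98,500 (I), 157,500 (A), 206,500 (D), 230,500 (C), …
Lowest 5: K, B, G, I, A.
Clearing price = lowest rejected bid = $206,500.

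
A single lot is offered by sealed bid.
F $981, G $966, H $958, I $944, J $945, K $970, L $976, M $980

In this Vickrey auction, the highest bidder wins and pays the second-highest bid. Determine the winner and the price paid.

F pays $980

Sorting bids: 981 (F) > 980 (M) > 976 (L) > 970 (K) > 966 (G) > 958 (H) > …
Second-price: F pays M's bid of $980.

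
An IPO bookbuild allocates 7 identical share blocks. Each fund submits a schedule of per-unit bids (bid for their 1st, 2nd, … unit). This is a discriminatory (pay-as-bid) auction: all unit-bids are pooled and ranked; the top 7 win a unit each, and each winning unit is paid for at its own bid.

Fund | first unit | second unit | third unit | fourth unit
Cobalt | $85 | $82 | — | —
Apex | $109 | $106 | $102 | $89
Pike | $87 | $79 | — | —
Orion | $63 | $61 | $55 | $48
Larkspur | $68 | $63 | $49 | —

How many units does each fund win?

Apex 4, Cobalt 2, Pike 1

All unit-bids, highest first — top 7: 109 (Apex-1), 106 (Apex-2), 102 (Apex-3), 89 (Apex-4), 87 (Pike-1), 85 (Cobalt-1), 82 (Cobalt-2)
Next rejected bid: $79 (not a price — pay-as-bid).
Allocation: Apex 4, Cobalt 2, Pike 1.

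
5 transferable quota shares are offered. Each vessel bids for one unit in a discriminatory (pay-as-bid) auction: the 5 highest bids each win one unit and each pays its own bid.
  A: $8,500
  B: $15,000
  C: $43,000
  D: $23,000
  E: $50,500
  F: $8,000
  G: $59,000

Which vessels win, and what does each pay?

Sorting: 59,000 (G), 50,500 (E), 43,000 (C), 23,000 (D), 15,000 (B), 8,500 (A), 8,000 (F)
Top 5: G, E, C, D, B.
Each winner pays its own bid: G $59,000, E $50,500, C $43,000, D $23,000, B $15,000.

G $59,000, E $50,500, C $43,000, D $23,000, B $15,000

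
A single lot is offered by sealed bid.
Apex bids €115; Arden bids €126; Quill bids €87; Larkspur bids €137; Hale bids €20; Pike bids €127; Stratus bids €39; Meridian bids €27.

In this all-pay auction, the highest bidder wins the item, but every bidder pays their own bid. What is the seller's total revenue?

Rule: the highest bidder wins the item, but every bidder pays their own bid.
Bids ranked: 137 (Larkspur) > 127 (Pike) > 126 (Arden) > 115 (Apex) > 87 (Quill) > 39 (Stratus) > …
Larkspur wins with the top bid; all bids are sunk regardless.
Every bidder forfeits their bid regardless of winning.
Revenue = 115 + 126 + 87 + 137 + 20 + 127 + 39 + 27 = €678.

Total revenue: €678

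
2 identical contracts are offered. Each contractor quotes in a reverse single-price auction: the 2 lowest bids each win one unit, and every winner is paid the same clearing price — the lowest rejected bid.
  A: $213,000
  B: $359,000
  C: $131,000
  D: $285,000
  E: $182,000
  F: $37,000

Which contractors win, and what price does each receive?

F, C; each is paid $182,000

Ordering the bids: 37,000 (F), 131,000 (C), 182,000 (E), 213,000 (A), …
Lowest 2: F, C.
Lowest unsuccessful bid: $182,000 → clearing price.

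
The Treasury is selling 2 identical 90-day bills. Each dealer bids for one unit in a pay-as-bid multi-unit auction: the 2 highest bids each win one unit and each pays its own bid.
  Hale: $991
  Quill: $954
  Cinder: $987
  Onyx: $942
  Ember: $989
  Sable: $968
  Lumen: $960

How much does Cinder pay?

Ordering the bids: 991 (Hale), 989 (Ember), 987 (Cinder), 968 (Sable), …
Top 2: Hale, Ember.
Cinder does not win → $0.

Cinder pays $0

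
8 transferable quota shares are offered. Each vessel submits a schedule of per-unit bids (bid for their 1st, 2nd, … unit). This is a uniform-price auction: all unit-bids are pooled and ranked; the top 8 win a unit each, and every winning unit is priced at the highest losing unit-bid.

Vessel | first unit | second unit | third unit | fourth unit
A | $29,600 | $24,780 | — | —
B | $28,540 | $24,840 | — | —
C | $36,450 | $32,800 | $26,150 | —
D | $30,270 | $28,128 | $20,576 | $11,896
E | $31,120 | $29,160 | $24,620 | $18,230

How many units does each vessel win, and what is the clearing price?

A 1, B 1, C 2, D 2, E 2; clearing price $26,150

Merging the schedules and taking the best 8: 36,450 (C-1), 32,800 (C-2), 31,120 (E-1), 30,270 (D-1), 29,600 (A-1), 29,160 (E-2), 28,540 (B-1), 28,128 (D-2)
Highest rejected unit-bid = $26,150.
Allocation: A 1, B 1, C 2, D 2, E 2.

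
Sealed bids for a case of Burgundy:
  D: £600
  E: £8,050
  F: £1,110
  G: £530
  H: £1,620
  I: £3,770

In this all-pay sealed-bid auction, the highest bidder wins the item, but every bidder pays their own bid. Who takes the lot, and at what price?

Bids ranked: 8,050 (E) > 3,770 (I) > 1,620 (H) > 1,110 (F) > 600 (D) > 530 (G)
E is highest and takes the item; every bidder forfeits their bid.

E pays £8,050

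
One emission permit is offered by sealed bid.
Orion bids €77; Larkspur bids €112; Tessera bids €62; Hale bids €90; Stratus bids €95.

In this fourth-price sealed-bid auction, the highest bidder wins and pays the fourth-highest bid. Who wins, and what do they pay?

Larkspur pays €77

Rule: the highest bidder wins and pays the fourth-highest bid.
Bids ranked: 112 (Larkspur) > 95 (Stratus) > 90 (Hale) > 77 (Orion) > 62 (Tessera)
Larkspur wins; payment is bid #4 in the ranking = €77.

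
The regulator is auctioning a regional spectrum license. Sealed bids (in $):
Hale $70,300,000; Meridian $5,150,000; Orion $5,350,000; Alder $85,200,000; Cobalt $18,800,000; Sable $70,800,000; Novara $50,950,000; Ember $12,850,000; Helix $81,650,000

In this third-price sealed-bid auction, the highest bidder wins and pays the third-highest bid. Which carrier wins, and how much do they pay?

Rule: the highest bidder wins and pays the third-highest bid.
Bids ranked: 85,200,000 (Alder) > 81,650,000 (Helix) > 70,800,000 (Sable) > 70,300,000 (Hale) > 50,950,000 (Novara) > 18,800,000 (Cobalt) > …
Alder is highest; pays the third-highest bid, $70,800,000.

Alder pays $70,800,000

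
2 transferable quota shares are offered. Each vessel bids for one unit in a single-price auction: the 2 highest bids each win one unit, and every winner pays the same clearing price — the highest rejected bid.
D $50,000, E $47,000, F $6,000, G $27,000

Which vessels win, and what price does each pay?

Sorting: 50,000 (D), 47,000 (E), 27,000 (G), 6,000 (F)
The 2 highest are D, E.
First losing bid is G's $27,000, which sets the uniform price.

D, E; each pays $27,000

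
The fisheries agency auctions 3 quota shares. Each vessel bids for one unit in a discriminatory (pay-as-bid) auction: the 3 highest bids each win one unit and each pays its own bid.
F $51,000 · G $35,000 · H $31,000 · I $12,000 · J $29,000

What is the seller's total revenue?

Bids ranked high→low: 51,000 (F), 35,000 (G), 31,000 (H), 29,000 (J), 12,000 (I)
Top 3: F, G, H.
Total revenue = 51,000 + 35,000 + 31,000 = $117,000.

Total revenue: $117,000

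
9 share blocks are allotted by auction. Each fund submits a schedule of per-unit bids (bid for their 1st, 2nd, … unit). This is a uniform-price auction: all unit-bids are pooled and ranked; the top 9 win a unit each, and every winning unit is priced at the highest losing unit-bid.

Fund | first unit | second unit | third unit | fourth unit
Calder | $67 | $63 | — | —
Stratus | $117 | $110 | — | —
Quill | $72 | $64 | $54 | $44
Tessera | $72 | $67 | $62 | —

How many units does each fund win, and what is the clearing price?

Merging the schedules and taking the best 9: 117 (Stratus-1), 110 (Stratus-2), 72 (Quill-1), 72 (Tessera-1), 67 (Calder-1), 67 (Tessera-2), 64 (Quill-2), 63 (Calder-2), 62 (Tessera-3)
The (k+1)-th unit-bid is $54.
Allocation: Calder 2, Quill 2, Stratus 2, Tessera 3.

Calder 2, Quill 2, Stratus 2, Tessera 3; clearing price $54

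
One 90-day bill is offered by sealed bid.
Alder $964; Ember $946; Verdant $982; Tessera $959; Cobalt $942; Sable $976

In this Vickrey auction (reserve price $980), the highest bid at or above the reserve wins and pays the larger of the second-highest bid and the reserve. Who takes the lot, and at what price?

Verdant pays $980

Sorting bids: 982 (Verdant) > 976 (Sable) > 964 (Alder) > 959 (Tessera) > 946 (Ember) > 942 (Cobalt)
Highest eligible bid: Verdant at $982.
max(second-highest $976, reserve $980) = $980.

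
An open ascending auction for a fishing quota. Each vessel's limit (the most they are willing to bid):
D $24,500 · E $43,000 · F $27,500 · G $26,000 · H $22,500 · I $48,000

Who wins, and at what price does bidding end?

Open ascending-bid auction: the price rises until one bidder remains; the winner pays the price at which the last rival dropped out.
Sorting limits: 48,000 (I) > 43,000 (E) > 27,500 (F) > 26,000 (G) > 24,500 (D) > 22,500 (H)
E is the last rival to drop out, at $43,000; I remains and wins at that price.

I wins at $43,000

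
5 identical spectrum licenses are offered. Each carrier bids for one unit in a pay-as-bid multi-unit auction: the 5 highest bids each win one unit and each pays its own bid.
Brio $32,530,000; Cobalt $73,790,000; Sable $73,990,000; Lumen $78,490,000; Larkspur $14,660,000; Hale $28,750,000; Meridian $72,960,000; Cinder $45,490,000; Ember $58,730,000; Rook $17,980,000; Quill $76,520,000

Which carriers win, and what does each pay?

Sorting: 78,490,000 (Lumen), 76,520,000 (Quill), 73,990,000 (Sable), 73,790,000 (Cobalt), 72,960,000 (Meridian), 58,730,000 (Ember), 45,490,000 (Cinder), …
The 5 highest are Lumen, Quill, Sable, Cobalt, Meridian.
Each winner pays its own bid: Lumen $78,490,000, Quill $76,520,000, Sable $73,990,000, Cobalt $73,790,000, Meridian $72,960,000.

Lumen $78,490,000, Quill $76,520,000, Sable $73,990,000, Cobalt $73,790,000, Meridian $72,960,000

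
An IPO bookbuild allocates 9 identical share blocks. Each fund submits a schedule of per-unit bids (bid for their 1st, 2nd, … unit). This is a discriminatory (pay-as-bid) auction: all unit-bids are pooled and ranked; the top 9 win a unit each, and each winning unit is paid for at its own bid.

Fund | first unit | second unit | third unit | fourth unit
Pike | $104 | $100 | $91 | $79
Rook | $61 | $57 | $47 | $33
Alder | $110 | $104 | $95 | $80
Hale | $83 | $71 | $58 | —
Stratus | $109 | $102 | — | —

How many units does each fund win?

All unit-bids, highest first — top 9: 110 (Alder-1), 109 (Stratus-1), 104 (Pike-1), 104 (Alder-2), 102 (Stratus-2), 100 (Pike-2), 95 (Alder-3), 91 (Pike-3), 83 (Hale-1)
Next rejected bid: $80 (not a price — pay-as-bid).
Allocation: Alder 3, Hale 1, Pike 3, Stratus 2.

Alder 3, Hale 1, Pike 3, Stratus 2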